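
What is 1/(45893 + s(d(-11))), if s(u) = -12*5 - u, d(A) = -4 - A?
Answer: 1/45826 ≈ 2.1822e-5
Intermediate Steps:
s(u) = -60 - u
1/(45893 + s(d(-11))) = 1/(45893 + (-60 - (-4 - 1*(-11)))) = 1/(45893 + (-60 - (-4 + 11))) = 1/(45893 + (-60 - 1*7)) = 1/(45893 + (-60 - 7)) = 1/(45893 - 67) = 1/45826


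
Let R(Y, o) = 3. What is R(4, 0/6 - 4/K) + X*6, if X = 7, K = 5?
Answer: 45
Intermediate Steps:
R(4, 0/6 - 4/K) + X*6 = 3 + 7*6 = 3 + 42 = 45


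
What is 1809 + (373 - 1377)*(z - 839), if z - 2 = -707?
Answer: 1551985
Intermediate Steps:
z = -705 (z = 2 - 707 = -705)
1809 + (373 - 1377)*(z - 839) = 1809 + (373 - 1377)*(-705 - 839) = 1809 - 1004*(-1544) = 1809 + 1550176 = 1551985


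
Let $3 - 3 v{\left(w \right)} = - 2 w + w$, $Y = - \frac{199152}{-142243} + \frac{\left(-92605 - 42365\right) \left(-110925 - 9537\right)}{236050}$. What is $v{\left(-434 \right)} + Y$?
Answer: $\frac{692375232403021}{10072938045} \approx 68736.0$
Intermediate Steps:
$Y = \frac{231274125945162}{3357646015}$ ($Y = \left(-199152\right) \left(- \frac{1}{142243}\right) + \left(-134970\right) \left(-120462\right) \frac{1}{236050} = \frac{199152}{142243} + 16258756140 \cdot \frac{1}{236050} = \frac{199152}{142243} + \frac{1625875614}{23605} = \frac{231274125945162}{3357646015} \approx 68880.0$)
$v{\left(w \right)} = 1 + \frac{w}{3}$ ($v{\left(w \right)} = 1 - \frac{- 2 w + w}{3} = 1 - \frac{\left(-1\right) w}{3} = 1 + \frac{w}{3}$)
$v{\left(-434 \right)} + Y = \left(1 + \frac{1}{3} \left(-434\right)\right) + \frac{231274125945162}{3357646015} = \left(1 - \frac{434}{3}\right) + \frac{231274125945162}{3357646015} = - \frac{431}{3} + \frac{231274125945162}{3357646015} = \frac{692375232403021}{10072938045}$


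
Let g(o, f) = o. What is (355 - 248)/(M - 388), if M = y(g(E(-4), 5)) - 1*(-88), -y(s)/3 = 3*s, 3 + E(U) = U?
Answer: -107/237 ≈ -0.45148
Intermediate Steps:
E(U) = -3 + U
y(s) = -9*s
M = 151 (M = -9*(-3 - 4) - 1*(-88) = -9*(-7) + 88 = 63 + 88 = 151)
(355 - 248)/(M - 388) = (355 - 248)/(151 - 388) = 107/(-237) = 107*(-1/237) = -107/237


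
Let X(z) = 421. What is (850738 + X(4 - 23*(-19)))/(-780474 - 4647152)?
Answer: -851159/5427626 ≈ -0.15682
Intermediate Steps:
(850738 + X(4 - 23*(-19)))/(-780474 - 4647152) = (850738 + 421)/(-780474 - 4647152) = 851159/(-5427626) = 851159*(-1/5427626) = -851159/5427626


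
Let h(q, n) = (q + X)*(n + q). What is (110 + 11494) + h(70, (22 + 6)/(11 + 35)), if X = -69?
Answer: 268516/23 ≈ 11675.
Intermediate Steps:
h(q, n) = (-69 + q)*(n + q) (h(q, n) = (q - 69)*(n + q) = (-69 + q)*(n + q))
(110 + 11494) + h(70, (22 + 6)/(11 + 35)) = (110 + 11494) + (70² - 69*(22 + 6)/(11 + 35) - 69*70 + ((22 + 6)/(11 + 35))*70) = 11604 + (4900 - 1932/46 - 4830 + (28/46)*70) = 11604 + (4900 - 1932/46 - 4830 + (28*(1/46))*70) = 11604 + (4900 - 69*14/23 - 4830 + (14/23)*70) = 11604 + (4900 - 42 - 4830 + 980/23) = 11604 + 1624/23 = 268516/23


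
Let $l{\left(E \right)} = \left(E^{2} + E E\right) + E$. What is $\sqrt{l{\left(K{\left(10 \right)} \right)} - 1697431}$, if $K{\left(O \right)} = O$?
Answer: $i \sqrt{1697221} \approx 1302.8 i$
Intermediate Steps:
$l{\left(E \right)} = E + 2 E^{2}$ ($l{\left(E \right)} = \left(E^{2} + E^{2}\right) + E = 2 E^{2} + E = E + 2 E^{2}$)
$\sqrt{l{\left(K{\left(10 \right)} \right)} - 1697431} = \sqrt{10 \left(1 + 2 \cdot 10\right) - 1697431} = \sqrt{10 \left(1 + 20\right) - 1697431} = \sqrt{10 \cdot 21 - 1697431} = \sqrt{210 - 1697431} = \sqrt{-1697221} = i \sqrt{1697221}$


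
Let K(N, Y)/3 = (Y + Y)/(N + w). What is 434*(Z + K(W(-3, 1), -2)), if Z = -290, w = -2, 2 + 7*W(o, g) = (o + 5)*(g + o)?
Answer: -620186/5 ≈ -1.2404e+5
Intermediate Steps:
W(o, g) = -2/7 + (5 + o)*(g + o)/7 (W(o, g) = -2/7 + ((o + 5)*(g + o))/7 = -2/7 + ((5 + o)*(g + o))/7 = -2/7 + (5 + o)*(g + o)/7)
K(N, Y) = 6*Y/(-2 + N) (K(N, Y) = 3*((Y + Y)/(N - 2)) = 3*((2*Y)/(-2 + N)) = 3*(2*Y/(-2 + N)) = 6*Y/(-2 + N))
434*(Z + K(W(-3, 1), -2)) = 434*(-290 + 6*(-2)/(-2 + (-2/7 + (1/7)*(-3)**2 + (5/7)*1 + (5/7)*(-3) + (1/7)*1*(-3)))) = 434*(-290 + 6*(-2)/(-2 + (-2/7 + (1/7)*9 + 5/7 - 15/7 - 3/7))) = 434*(-290 + 6*(-2)/(-2 + (-2/7 + 9/7 + 5/7 - 15/7 - 3/7))) = 434*(-290 + 6*(-2)/(-2 - 6/7)) = 434*(-290 + 6*(-2)/(-20/7)) = 434*(-290 + 6*(-2)*(-7/20)) = 434*(-290 + 21/5) = 434*(-1429/5) = -620186/5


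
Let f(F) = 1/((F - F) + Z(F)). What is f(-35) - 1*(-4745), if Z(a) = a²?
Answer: 5812626/1225 ≈ 4745.0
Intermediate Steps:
f(F) = F⁻² (f(F) = 1/((F - F) + F²) = 1/(0 + F²) = 1/(F²) = F⁻²)
f(-35) - 1*(-4745) = (-35)⁻² - 1*(-4745) = 1/1225 + 4745 = 5812626/1225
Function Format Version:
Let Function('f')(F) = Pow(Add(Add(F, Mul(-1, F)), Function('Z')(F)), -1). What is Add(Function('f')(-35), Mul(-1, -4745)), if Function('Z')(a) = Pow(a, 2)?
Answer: Rational(5812626, 1225) ≈ 4745.0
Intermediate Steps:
Function('f')(F) = Pow(F, -2) (Function('f')(F) = Pow(Add(Add(F, Mul(-1, F)), Pow(F, 2)), -1) = Pow(Add(0, Pow(F, 2)), -1) = Pow(Pow(F, 2), -1) = Pow(F, -2))
Add(Function('f')(-35), Mul(-1, -4745)) = Add(Pow(-35, -2), Mul(-1, -4745)) = Add(Rational(1, 1225), 4745) = Rational(5812626, 1225)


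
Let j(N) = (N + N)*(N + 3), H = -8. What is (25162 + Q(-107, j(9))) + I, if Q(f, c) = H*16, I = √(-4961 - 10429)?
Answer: 25034 + 9*I*√190 ≈ 25034.0 + 124.06*I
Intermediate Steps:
I = 9*I*√190 (I = √(-15390) = 9*I*√190 ≈ 124.06*I)
j(N) = 2*N*(3 + N) (j(N) = (2*N)*(3 + N) = 2*N*(3 + N))
Q(f, c) = -128 (Q(f, c) = -8*16 = -128)
(25162 + Q(-107, j(9))) + I = (25162 - 128) + 9*I*√190 = 25034 + 9*I*√190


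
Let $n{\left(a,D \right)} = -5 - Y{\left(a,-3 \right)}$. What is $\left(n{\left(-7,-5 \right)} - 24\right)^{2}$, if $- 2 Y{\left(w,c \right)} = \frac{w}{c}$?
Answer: $\frac{27889}{36} \approx 774.69$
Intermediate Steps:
$Y{\left(w,c \right)} = - \frac{w}{2 c}$ ($Y{\left(w,c \right)} = - \frac{w \frac{1}{c}}{2} = - \frac{w}{2 c}$)
$n{\left(a,D \right)} = -5 - \frac{a}{6}$ ($n{\left(a,D \right)} = -5 - - \frac{a}{2 \left(-3\right)} = -5 - \left(- \frac{1}{2}\right) a \left(- \frac{1}{3}\right) = -5 - \frac{a}{6}$)
$\left(n{\left(-7,-5 \right)} - 24\right)^{2} = \left(\left(-5 - - \frac{7}{6}\right) - 24\right)^{2} = \left(\left(-5 + \frac{7}{6}\right) - 24\right)^{2} = \left(- \frac{23}{6} - 24\right)^{2} = \left(- \frac{167}{6}\right)^{2} = \frac{27889}{36}$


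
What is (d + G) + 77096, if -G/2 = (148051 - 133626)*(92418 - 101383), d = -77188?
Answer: 258640158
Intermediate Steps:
G = 258640250 (G = -2*(148051 - 133626)*(92418 - 101383) = -28850*(-8965) = -2*(-129320125) = 258640250)
(d + G) + 77096 = (-77188 + 258640250) + 77096 = 258563062 + 77096 = 258640158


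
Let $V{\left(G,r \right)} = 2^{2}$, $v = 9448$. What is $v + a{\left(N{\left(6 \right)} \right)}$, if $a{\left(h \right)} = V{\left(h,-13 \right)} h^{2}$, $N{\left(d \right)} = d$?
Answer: $9592$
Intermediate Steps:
$V{\left(G,r \right)} = 4$
$a{\left(h \right)} = 4 h^{2}$
$v + a{\left(N{\left(6 \right)} \right)} = 9448 + 4 \cdot 6^{2} = 9448 + 4 \cdot 36 = 9448 + 144 = 9592$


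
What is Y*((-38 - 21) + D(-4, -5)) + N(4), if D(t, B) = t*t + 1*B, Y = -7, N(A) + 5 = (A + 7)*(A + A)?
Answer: 419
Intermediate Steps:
N(A) = -5 + 2*A*(7 + A) (N(A) = -5 + (A + 7)*(A + A) = -5 + (7 + A)*(2*A) = -5 + 2*A*(7 + A))
D(t, B) = B + t² (D(t, B) = t² + B = B + t²)
Y*((-38 - 21) + D(-4, -5)) + N(4) = -7*((-38 - 21) + (-5 + (-4)²)) + (-5 + 2*4² + 14*4) = -7*(-59 + (-5 + 16)) + (-5 + 2*16 + 56) = -7*(-59 + 11) + (-5 + 32 + 56) = -7*(-48) + 83 = 336 + 83 = 419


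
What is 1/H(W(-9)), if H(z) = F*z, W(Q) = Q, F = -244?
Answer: 1/2196 ≈ 0.00045537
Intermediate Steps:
H(z) = -244*z
1/H(W(-9)) = 1/(-244*(-9)) = 1/2196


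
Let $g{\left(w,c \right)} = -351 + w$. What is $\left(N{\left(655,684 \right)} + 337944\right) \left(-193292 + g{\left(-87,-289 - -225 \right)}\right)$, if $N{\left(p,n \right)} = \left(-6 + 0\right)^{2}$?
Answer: $-65476865400$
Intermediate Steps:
$N{\left(p,n \right)} = 36$ ($N{\left(p,n \right)} = \left(-6\right)^{2} = 36$)
$\left(N{\left(655,684 \right)} + 337944\right) \left(-193292 + g{\left(-87,-289 - -225 \right)}\right) = \left(36 + 337944\right) \left(-193292 - 438\right) = 337980 \left(-193292 - 438\right) = 337980 \left(-193730\right) = -65476865400$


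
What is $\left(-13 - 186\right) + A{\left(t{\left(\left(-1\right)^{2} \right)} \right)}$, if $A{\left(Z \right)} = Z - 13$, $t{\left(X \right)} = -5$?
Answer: $-217$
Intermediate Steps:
$A{\left(Z \right)} = -13 + Z$
$\left(-13 - 186\right) + A{\left(t{\left(\left(-1\right)^{2} \right)} \right)} = \left(-13 - 186\right) - 18 = -199 - 18 = -217$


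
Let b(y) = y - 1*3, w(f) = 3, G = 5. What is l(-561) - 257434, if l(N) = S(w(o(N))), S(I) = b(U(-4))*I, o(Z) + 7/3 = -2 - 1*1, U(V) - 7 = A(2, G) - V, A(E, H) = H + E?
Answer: -257389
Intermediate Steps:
A(E, H) = E + H
U(V) = 14 - V (U(V) = 7 + ((2 + 5) - V) = 7 + (7 - V) = 14 - V)
o(Z) = -16/3 (o(Z) = -7/3 + (-2 - 1*1) = -7/3 + (-2 - 1) = -7/3 - 3 = -16/3)
b(y) = -3 + y (b(y) = y - 3 = -3 + y)
S(I) = 15*I (S(I) = (-3 + (14 - 1*(-4)))*I = (-3 + (14 + 4))*I = (-3 + 18)*I = 15*I)
l(N) = 45 (l(N) = 15*3 = 45)
l(-561) - 257434 = 45 - 257434 = -257389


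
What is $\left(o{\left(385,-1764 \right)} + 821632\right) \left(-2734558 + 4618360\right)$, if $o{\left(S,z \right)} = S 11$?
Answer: $1555769906334$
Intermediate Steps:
$o{\left(S,z \right)} = 11 S$
$\left(o{\left(385,-1764 \right)} + 821632\right) \left(-2734558 + 4618360\right) = \left(11 \cdot 385 + 821632\right) \left(-2734558 + 4618360\right) = \left(4235 + 821632\right) 1883802 = 825867 \cdot 1883802 = 1555769906334$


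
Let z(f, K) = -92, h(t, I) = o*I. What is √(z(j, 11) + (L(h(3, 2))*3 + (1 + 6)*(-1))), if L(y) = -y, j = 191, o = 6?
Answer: 3*I*√15 ≈ 11.619*I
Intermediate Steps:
h(t, I) = 6*I
√(z(j, 11) + (L(h(3, 2))*3 + (1 + 6)*(-1))) = √(-92 + (-6*2*3 + (1 + 6)*(-1))) = √(-92 + (-1*12*3 + 7*(-1))) = √(-92 + (-12*3 - 7)) = √(-92 + (-36 - 7)) = √(-92 - 43) = √(-135) = 3*I*√15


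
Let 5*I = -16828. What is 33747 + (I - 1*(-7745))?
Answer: 190632/5 ≈ 38126.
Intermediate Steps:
I = -16828/5 (I = (1/5)*(-16828) = -16828/5 ≈ -3365.6)
33747 + (I - 1*(-7745)) = 33747 + (-16828/5 - 1*(-7745)) = 33747 + (-16828/5 + 7745) = 33747 + 21897/5 = 190632/5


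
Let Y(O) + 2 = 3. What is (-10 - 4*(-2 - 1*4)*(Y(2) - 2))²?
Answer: 1156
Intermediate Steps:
Y(O) = 1 (Y(O) = -2 + 3 = 1)
(-10 - 4*(-2 - 1*4)*(Y(2) - 2))² = (-10 - 4*(-2 - 1*4)*(1 - 2))² = (-10 - 4*(-2 - 4)*(-1))² = (-10 - (-24)*(-1))² = (-10 - 4*6)² = (-10 - 24)² = (-34)² = 1156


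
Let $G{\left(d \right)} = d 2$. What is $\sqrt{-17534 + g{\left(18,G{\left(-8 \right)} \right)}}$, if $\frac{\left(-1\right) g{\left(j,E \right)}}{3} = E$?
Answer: $i \sqrt{17486} \approx 132.23 i$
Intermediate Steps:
$G{\left(d \right)} = 2 d$
$g{\left(j,E \right)} = - 3 E$
$\sqrt{-17534 + g{\left(18,G{\left(-8 \right)} \right)}} = \sqrt{-17534 - 3 \cdot 2 \left(-8\right)} = \sqrt{-17534 - -48} = \sqrt{-17534 + 48} = \sqrt{-17486} = i \sqrt{17486}$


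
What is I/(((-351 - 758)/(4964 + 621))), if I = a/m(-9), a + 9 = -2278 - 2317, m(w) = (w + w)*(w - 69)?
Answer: 6428335/389259 ≈ 16.514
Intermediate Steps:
m(w) = 2*w*(-69 + w) (m(w) = (2*w)*(-69 + w) = 2*w*(-69 + w))
a = -4604 (a = -9 + (-2278 - 2317) = -9 - 4595 = -4604)
I = -1151/351 (I = -4604*(-1/(18*(-69 - 9))) = -4604/(2*(-9)*(-78)) = -4604/1404 = -4604*1/1404 = -1151/351 ≈ -3.2792)
I/(((-351 - 758)/(4964 + 621))) = -1151*(4964 + 621)/(-351 - 758)/351 = -1151/(351*((-1109/5585))) = -1151/(351*((-1109*1/5585))) = -1151/(351*(-1109/5585)) = -1151/351*(-5585/1109) = 6428335/389259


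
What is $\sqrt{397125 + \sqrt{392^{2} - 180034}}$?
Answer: $\sqrt{397125 + 3 i \sqrt{2930}} \approx 630.18 + 0.129 i$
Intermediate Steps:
$\sqrt{397125 + \sqrt{392^{2} - 180034}} = \sqrt{397125 + \sqrt{153664 - 180034}} = \sqrt{397125 + \sqrt{-26370}} = \sqrt{397125 + 3 i \sqrt{2930}}$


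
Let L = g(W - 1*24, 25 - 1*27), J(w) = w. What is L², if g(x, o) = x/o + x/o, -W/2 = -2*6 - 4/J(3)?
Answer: 64/9 ≈ 7.1111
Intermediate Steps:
W = 80/3 (W = -2*(-2*6 - 4/3) = -2*(-12 - 4*⅓) = -2*(-12 - 4/3) = -2*(-40/3) = 80/3 ≈ 26.667)
g(x, o) = 2*x/o
L = -8/3 (L = 2*(80/3 - 1*24)/(25 - 1*27) = 2*(80/3 - 24)/(25 - 27) = 2*(8/3)/(-2) = 2*(8/3)*(-½) = -8/3 ≈ -2.6667)
L² = (-8/3)² = 64/9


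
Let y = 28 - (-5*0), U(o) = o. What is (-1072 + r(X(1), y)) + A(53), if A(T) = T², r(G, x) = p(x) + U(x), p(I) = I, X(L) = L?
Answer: 1793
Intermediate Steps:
y = 28 (y = 28 - 0 = 28 - 1*0 = 28 + 0 = 28)
r(G, x) = 2*x (r(G, x) = x + x = 2*x)
(-1072 + r(X(1), y)) + A(53) = (-1072 + 2*28) + 53² = (-1072 + 56) + 2809 = -1016 + 2809 = 1793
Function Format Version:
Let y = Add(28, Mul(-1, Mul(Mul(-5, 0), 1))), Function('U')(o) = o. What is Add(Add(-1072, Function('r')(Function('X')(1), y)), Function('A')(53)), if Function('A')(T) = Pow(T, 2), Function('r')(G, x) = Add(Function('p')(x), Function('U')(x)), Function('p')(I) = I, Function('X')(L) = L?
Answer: 1793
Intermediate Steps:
y = 28 (y = Add(28, Mul(-1, Mul(0, 1))) = Add(28, Mul(-1, 0)) = Add(28, 0) = 28)
Function('r')(G, x) = Mul(2, x) (Function('r')(G, x) = Add(x, x) = Mul(2, x))
Add(Add(-1072, Function('r')(Function('X')(1), y)), Function('A')(53)) = Add(Add(-1072, Mul(2, 28)), Pow(53, 2)) = Add(Add(-1072, 56), 2809) = Add(-1016, 2809) = 1793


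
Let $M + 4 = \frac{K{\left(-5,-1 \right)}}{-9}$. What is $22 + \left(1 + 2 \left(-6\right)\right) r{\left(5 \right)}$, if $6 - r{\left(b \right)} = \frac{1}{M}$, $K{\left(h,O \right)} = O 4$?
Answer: $- \frac{1507}{32} \approx -47.094$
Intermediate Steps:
$K{\left(h,O \right)} = 4 O$
$M = - \frac{32}{9}$ ($M = -4 + \frac{4 \left(-1\right)}{-9} = -4 - - \frac{4}{9} = -4 + \frac{4}{9} = - \frac{32}{9} \approx -3.5556$)
$r{\left(b \right)} = \frac{201}{32}$ ($r{\left(b \right)} = 6 - \frac{1}{- \frac{32}{9}} = 6 - - \frac{9}{32} = 6 + \frac{9}{32} = \frac{201}{32}$)
$22 + \left(1 + 2 \left(-6\right)\right) r{\left(5 \right)} = 22 + \left(1 + 2 \left(-6\right)\right) \frac{201}{32} = 22 + \left(1 - 12\right) \frac{201}{32} = 22 - \frac{2211}{32} = - \frac{1507}{32}$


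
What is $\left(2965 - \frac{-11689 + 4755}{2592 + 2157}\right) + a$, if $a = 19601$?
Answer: $\frac{107172868}{4749} \approx 22567.0$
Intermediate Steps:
$\left(2965 - \frac{-11689 + 4755}{2592 + 2157}\right) + a = \left(2965 - \frac{-11689 + 4755}{2592 + 2157}\right) + 19601 = \left(2965 - - \frac{6934}{4749}\right) + 19601 = \left(2965 + \frac{6934}{4749}\right) + 19601 = \frac{14087719}{4749} + 19601 = \frac{107172868}{4749}$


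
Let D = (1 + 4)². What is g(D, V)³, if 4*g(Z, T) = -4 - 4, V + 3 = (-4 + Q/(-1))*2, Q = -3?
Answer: -8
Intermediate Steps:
D = 25 (D = 5² = 25)
V = -5 (V = -3 + (-4 - 3/(-1))*2 = -3 + (-4 - 3*(-1))*2 = -3 + (-4 + 3)*2 = -3 - 1*2 = -3 - 2 = -5)
g(Z, T) = -2 (g(Z, T) = (-4 - 4)/4 = (¼)*(-8) = -2)
g(D, V)³ = (-2)³ = -8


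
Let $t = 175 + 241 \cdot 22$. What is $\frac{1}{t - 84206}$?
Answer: $- \frac{1}{78729} \approx -1.2702 \cdot 10^{-5}$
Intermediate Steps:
$t = 5477$ ($t = 175 + 5302 = 5477$)
$\frac{1}{t - 84206} = \frac{1}{5477 - 84206} = \frac{1}{-78729} = - \frac{1}{78729}$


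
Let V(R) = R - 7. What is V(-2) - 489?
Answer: -498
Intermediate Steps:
V(R) = -7 + R
V(-2) - 489 = (-7 - 2) - 489 = -9 - 489 = -498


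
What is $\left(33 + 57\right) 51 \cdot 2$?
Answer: $9180$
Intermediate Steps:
$\left(33 + 57\right) 51 \cdot 2 = 90 \cdot 51 \cdot 2 = 4590 \cdot 2 = 9180$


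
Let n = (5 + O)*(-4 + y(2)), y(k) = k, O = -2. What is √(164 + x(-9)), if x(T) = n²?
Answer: 10*√2 ≈ 14.142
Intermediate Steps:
n = -6 (n = (5 - 2)*(-4 + 2) = 3*(-2) = -6)
x(T) = 36 (x(T) = (-6)² = 36)
√(164 + x(-9)) = √(164 + 36) = √200 = 10*√2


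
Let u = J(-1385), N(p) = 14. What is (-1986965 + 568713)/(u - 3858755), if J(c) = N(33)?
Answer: 1418252/3858741 ≈ 0.36754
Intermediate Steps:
J(c) = 14
u = 14
(-1986965 + 568713)/(u - 3858755) = (-1986965 + 568713)/(14 - 3858755) = -1418252/(-3858741) = -1418252*(-1/3858741) = 1418252/3858741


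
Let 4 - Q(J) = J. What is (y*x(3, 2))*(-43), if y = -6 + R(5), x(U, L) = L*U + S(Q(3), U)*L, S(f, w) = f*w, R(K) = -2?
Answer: 4128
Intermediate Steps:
Q(J) = 4 - J
x(U, L) = 2*L*U (x(U, L) = L*U + ((4 - 1*3)*U)*L = L*U + ((4 - 3)*U)*L = L*U + (1*U)*L = L*U + U*L = L*U + L*U = 2*L*U)
y = -8 (y = -6 - 2 = -8)
(y*x(3, 2))*(-43) = -16*2*3*(-43) = -8*12*(-43) = -96*(-43) = 4128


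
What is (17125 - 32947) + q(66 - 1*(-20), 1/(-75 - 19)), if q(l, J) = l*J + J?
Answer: -1487355/94 ≈ -15823.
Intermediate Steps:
q(l, J) = J + J*l (q(l, J) = J*l + J = J + J*l)
(17125 - 32947) + q(66 - 1*(-20), 1/(-75 - 19)) = (17125 - 32947) + (1 + (66 - 1*(-20)))/(-75 - 19) = -15822 + (1 + (66 + 20))/(-94) = -15822 - (1 + 86)/94 = -15822 - 1/94*87 = -15822 - 87/94 = -1487355/94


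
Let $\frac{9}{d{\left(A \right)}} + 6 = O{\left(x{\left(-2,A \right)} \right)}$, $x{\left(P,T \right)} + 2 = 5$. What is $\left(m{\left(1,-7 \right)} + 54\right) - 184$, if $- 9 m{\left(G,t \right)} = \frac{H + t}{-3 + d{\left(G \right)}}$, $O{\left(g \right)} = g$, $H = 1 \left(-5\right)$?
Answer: $- \frac{1172}{9} \approx -130.22$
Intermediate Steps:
$x{\left(P,T \right)} = 3$ ($x{\left(P,T \right)} = -2 + 5 = 3$)
$H = -5$
$d{\left(A \right)} = -3$ ($d{\left(A \right)} = \frac{9}{-6 + 3} = \frac{9}{-3} = 9 \left(- \frac{1}{3}\right) = -3$)
$m{\left(G,t \right)} = - \frac{5}{54} + \frac{t}{54}$ ($m{\left(G,t \right)} = - \frac{\left(-5 + t\right) \frac{1}{-3 - 3}}{9} = - \frac{\left(-5 + t\right) \frac{1}{-6}}{9} = - \frac{\left(-5 + t\right) \left(- \frac{1}{6}\right)}{9} = - \frac{\frac{5}{6} - \frac{t}{6}}{9} = - \frac{5}{54} + \frac{t}{54}$)
$\left(m{\left(1,-7 \right)} + 54\right) - 184 = \left(\left(- \frac{5}{54} + \frac{1}{54} \left(-7\right)\right) + 54\right) - 184 = \left(\left(- \frac{5}{54} - \frac{7}{54}\right) + 54\right) - 184 = \left(- \frac{2}{9} + 54\right) - 184 = \frac{484}{9} - 184 = - \frac{1172}{9}$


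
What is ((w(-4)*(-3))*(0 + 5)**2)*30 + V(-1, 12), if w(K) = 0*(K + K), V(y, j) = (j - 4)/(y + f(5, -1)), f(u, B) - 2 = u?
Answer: 4/3 ≈ 1.3333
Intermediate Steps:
f(u, B) = 2 + u
V(y, j) = (-4 + j)/(7 + y) (V(y, j) = (j - 4)/(y + (2 + 5)) = (-4 + j)/(y + 7) = (-4 + j)/(7 + y))
w(K) = 0 (w(K) = 0*(2*K) = 0)
((w(-4)*(-3))*(0 + 5)**2)*30 + V(-1, 12) = ((0*(-3))*(0 + 5)**2)*30 + (-4 + 12)/(7 - 1) = (0*5**2)*30 + 8/6 = (0*25)*30 + (1/6)*8 = 0*30 + 4/3 = 0 + 4/3 = 4/3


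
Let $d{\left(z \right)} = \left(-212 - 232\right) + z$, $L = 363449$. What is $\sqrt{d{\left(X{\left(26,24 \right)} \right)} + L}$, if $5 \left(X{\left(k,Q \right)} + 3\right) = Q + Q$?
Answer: $\frac{7 \sqrt{185210}}{5} \approx 602.5$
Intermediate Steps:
$X{\left(k,Q \right)} = -3 + \frac{2 Q}{5}$ ($X{\left(k,Q \right)} = -3 + \frac{Q + Q}{5} = -3 + \frac{2 Q}{5}$)
$d{\left(z \right)} = -444 + z$
$\sqrt{d{\left(X{\left(26,24 \right)} \right)} + L} = \sqrt{\left(-444 + \left(-3 + \frac{2}{5} \cdot 24\right)\right) + 363449} = \sqrt{\left(-444 + \left(-3 + \frac{48}{5}\right)\right) + 363449} = \sqrt{\left(-444 + \frac{33}{5}\right) + 363449} = \sqrt{- \frac{2187}{5} + 363449} = \sqrt{\frac{1815058}{5}} = \frac{7 \sqrt{185210}}{5}$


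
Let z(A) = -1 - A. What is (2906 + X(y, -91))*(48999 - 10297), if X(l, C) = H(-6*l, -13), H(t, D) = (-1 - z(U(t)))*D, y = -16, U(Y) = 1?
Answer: 111964886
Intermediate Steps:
H(t, D) = D (H(t, D) = (-1 - (-1 - 1*1))*D = (-1 - (-1 - 1))*D = (-1 - 1*(-2))*D = (-1 + 2)*D = 1*D = D)
X(l, C) = -13
(2906 + X(y, -91))*(48999 - 10297) = (2906 - 13)*(48999 - 10297) = 2893*38702 = 111964886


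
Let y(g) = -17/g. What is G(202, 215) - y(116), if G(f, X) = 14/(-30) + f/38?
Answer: 165157/33060 ≈ 4.9957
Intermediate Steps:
G(f, X) = -7/15 + f/38 (G(f, X) = 14*(-1/30) + f*(1/38) = -7/15 + f/38)
G(202, 215) - y(116) = (-7/15 + (1/38)*202) - (-17)/116 = (-7/15 + 101/19) - (-17)/116 = 1382/285 - 1*(-17/116) = 1382/285 + 17/116 = 165157/33060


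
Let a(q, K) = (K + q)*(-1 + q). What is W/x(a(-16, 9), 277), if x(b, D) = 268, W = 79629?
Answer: 79629/268 ≈ 297.12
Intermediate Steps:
a(q, K) = (-1 + q)*(K + q)
W/x(a(-16, 9), 277) = 79629/268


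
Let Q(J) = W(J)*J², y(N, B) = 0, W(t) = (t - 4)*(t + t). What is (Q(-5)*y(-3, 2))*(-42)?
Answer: 0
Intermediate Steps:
W(t) = 2*t*(-4 + t) (W(t) = (-4 + t)*(2*t) = 2*t*(-4 + t))
Q(J) = 2*J³*(-4 + J) (Q(J) = (2*J*(-4 + J))*J² = 2*J³*(-4 + J))
(Q(-5)*y(-3, 2))*(-42) = ((2*(-5)³*(-4 - 5))*0)*(-42) = ((2*(-125)*(-9))*0)*(-42) = (2250*0)*(-42) = 0*(-42) = 0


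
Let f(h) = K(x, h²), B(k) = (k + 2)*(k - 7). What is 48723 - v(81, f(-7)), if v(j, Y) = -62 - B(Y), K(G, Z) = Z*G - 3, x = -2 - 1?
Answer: 72021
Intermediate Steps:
x = -3
B(k) = (-7 + k)*(2 + k) (B(k) = (2 + k)*(-7 + k) = (-7 + k)*(2 + k))
K(G, Z) = -3 + G*Z (K(G, Z) = G*Z - 3 = -3 + G*Z)
f(h) = -3 - 3*h²
v(j, Y) = -48 - Y² + 5*Y (v(j, Y) = -62 - (-14 + Y² - 5*Y) = -62 + (14 - Y² + 5*Y) = -48 - Y² + 5*Y)
48723 - v(81, f(-7)) = 48723 - (-48 - (-3 - 3*(-7)²)² + 5*(-3 - 3*(-7)²)) = 48723 - (-48 - (-3 - 3*49)² + 5*(-3 - 3*49)) = 48723 - (-48 - (-3 - 147)² + 5*(-3 - 147)) = 48723 - (-48 - 1*(-150)² + 5*(-150)) = 48723 - (-48 - 1*22500 - 750) = 48723 - (-48 - 22500 - 750) = 48723 - 1*(-23298) = 48723 + 23298 = 72021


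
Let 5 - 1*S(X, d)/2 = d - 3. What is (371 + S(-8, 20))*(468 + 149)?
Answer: 214099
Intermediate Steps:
S(X, d) = 16 - 2*d (S(X, d) = 10 - 2*(d - 3) = 10 - 2*(-3 + d) = 10 + (6 - 2*d) = 16 - 2*d)
(371 + S(-8, 20))*(468 + 149) = (371 + (16 - 2*20))*(468 + 149) = (371 + (16 - 40))*617 = (371 - 24)*617 = 347*617 = 214099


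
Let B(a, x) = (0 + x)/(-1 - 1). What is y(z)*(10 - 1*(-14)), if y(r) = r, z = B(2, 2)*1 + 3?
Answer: 48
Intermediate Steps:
B(a, x) = -x/2 (B(a, x) = x/(-2) = x*(-½) = -x/2)
z = 2 (z = -½*2*1 + 3 = -1*1 + 3 = -1 + 3 = 2)
y(z)*(10 - 1*(-14)) = 2*(10 - 1*(-14)) = 2*(10 + 14) = 2*24 = 48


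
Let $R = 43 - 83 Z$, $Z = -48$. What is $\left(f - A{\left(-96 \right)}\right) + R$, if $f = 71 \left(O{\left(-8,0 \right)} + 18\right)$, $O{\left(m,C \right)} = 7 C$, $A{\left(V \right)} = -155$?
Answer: $5460$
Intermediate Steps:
$f = 1278$ ($f = 71 \left(7 \cdot 0 + 18\right) = 71 \left(0 + 18\right) = 71 \cdot 18 = 1278$)
$R = 4027$ ($R = 43 - -3984 = 43 + 3984 = 4027$)
$\left(f - A{\left(-96 \right)}\right) + R = \left(1278 - -155\right) + 4027 = \left(1278 + 155\right) + 4027 = 1433 + 4027 = 5460$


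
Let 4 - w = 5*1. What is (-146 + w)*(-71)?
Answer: 10437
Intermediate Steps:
w = -1 (w = 4 - 5 = -1)
(-146 + w)*(-71) = (-146 - 1)*(-71) = -147*(-71) = 10437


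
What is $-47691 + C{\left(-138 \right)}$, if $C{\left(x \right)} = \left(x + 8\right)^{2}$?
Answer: $-30791$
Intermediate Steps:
$C{\left(x \right)} = \left(8 + x\right)^{2}$
$-47691 + C{\left(-138 \right)} = -47691 + \left(8 - 138\right)^{2} = -47691 + \left(-130\right)^{2} = -47691 + 16900 = -30791$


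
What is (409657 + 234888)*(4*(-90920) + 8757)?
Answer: -228763845035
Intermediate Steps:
(409657 + 234888)*(4*(-90920) + 8757) = 644545*(-363680 + 8757) = 644545*(-354923) = -228763845035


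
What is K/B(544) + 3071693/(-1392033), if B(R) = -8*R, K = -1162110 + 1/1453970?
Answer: 2332643999477833147/8808335809835520 ≈ 264.82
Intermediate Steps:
K = -1689673076699/1453970 (K = -1162110 + 1/1453970 = -1689673076699/1453970 ≈ -1.1621e+6)
K/B(544) + 3071693/(-1392033) = -1689673076699/(1453970*((-8*544))) + 3071693/(-1392033) = -1689673076699/1453970/(-4352) + 3071693*(-1/1392033) = -1689673076699/1453970*(-1/4352) - 3071693/1392033 = 1689673076699/6327677440 - 3071693/1392033 = 2332643999477833147/8808335809835520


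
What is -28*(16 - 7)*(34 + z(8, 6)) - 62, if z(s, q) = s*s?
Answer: -24758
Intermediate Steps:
z(s, q) = s²
-28*(16 - 7)*(34 + z(8, 6)) - 62 = -28*(16 - 7)*(34 + 8²) - 62 = -252*(34 + 64) - 62 = -252*98 - 62 = -28*882 - 62 = -24696 - 62 = -24758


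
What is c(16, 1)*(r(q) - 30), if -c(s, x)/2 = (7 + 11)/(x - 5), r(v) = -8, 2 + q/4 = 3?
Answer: -342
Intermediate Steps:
q = 4 (q = -8 + 4*3 = -8 + 12 = 4)
c(s, x) = -36/(-5 + x) (c(s, x) = -2*(7 + 11)/(x - 5) = -36/(-5 + x))
c(16, 1)*(r(q) - 30) = (-36/(-5 + 1))*(-8 - 30) = -36/(-4)*(-38) = -36*(-¼)*(-38) = 9*(-38) = -342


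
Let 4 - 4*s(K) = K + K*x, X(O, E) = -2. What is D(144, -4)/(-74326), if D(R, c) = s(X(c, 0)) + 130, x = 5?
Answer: -67/37163 ≈ -0.0018029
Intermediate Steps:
s(K) = 1 - 3*K/2 (s(K) = 1 - (K + K*5)/4 = 1 - (K + 5*K)/4 = 1 - 3*K/2)
D(R, c) = 134 (D(R, c) = (1 - 3/2*(-2)) + 130 = (1 + 3) + 130 = 4 + 130 = 134)
D(144, -4)/(-74326) = 134/(-74326) = 134*(-1/74326) = -67/37163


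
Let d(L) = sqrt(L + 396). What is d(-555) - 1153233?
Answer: -1153233 + I*sqrt(159) ≈ -1.1532e+6 + 12.61*I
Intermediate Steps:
d(L) = sqrt(396 + L)
d(-555) - 1153233 = sqrt(396 - 555) - 1153233 = sqrt(-159) - 1153233 = I*sqrt(159) - 1153233 = -1153233 + I*sqrt(159)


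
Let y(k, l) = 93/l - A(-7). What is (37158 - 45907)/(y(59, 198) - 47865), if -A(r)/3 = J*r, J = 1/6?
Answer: 288717/1579645 ≈ 0.18277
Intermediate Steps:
J = 1/6 ≈ 0.16667
A(r) = -r/2
y(k, l) = -7/2 + 93/l (y(k, l) = 93/l - (-1)*(-7)/2 = 93/l - 1*7/2 = 93/l - 7/2 = -7/2 + 93/l)
(37158 - 45907)/(y(59, 198) - 47865) = (37158 - 45907)/((-7/2 + 93/198) - 47865) = -8749/((-7/2 + 93*(1/198)) - 47865) = -8749/((-7/2 + 31/66) - 47865) = -8749/(-100/33 - 47865) = -8749/(-1579645/33) = -8749*(-33/1579645) = 288717/1579645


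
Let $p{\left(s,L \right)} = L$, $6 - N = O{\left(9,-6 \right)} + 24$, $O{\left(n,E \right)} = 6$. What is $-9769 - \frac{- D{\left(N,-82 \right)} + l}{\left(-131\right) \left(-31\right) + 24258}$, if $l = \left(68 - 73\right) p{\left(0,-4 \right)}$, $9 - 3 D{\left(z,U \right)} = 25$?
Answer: $- \frac{829945009}{84957} \approx -9769.0$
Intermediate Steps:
$N = -24$ ($N = 6 - \left(6 + 24\right) = 6 - 30 = -24$)
$D{\left(z,U \right)} = - \frac{16}{3}$ ($D{\left(z,U \right)} = 3 - \frac{25}{3} = - \frac{16}{3}$)
$l = 20$ ($l = \left(68 - 73\right) \left(-4\right) = \left(-5\right) \left(-4\right) = 20$)
$-9769 - \frac{- D{\left(N,-82 \right)} + l}{\left(-131\right) \left(-31\right) + 24258} = -9769 - \frac{\left(-1\right) \left(- \frac{16}{3}\right) + 20}{\left(-131\right) \left(-31\right) + 24258} = -9769 - \frac{\frac{16}{3} + 20}{4061 + 24258} = -9769 - \frac{76}{3 \cdot 28319} = -9769 - \frac{76}{3} \cdot \frac{1}{28319} = -9769 - \frac{76}{84957} = - \frac{829945009}{84957}$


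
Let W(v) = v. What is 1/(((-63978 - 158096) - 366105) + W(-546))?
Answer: -1/588725 ≈ -1.6986e-6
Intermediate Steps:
1/(((-63978 - 158096) - 366105) + W(-546)) = 1/(((-63978 - 158096) - 366105) - 546) = 1/((-222074 - 366105) - 546) = 1/(-588179 - 546) = 1/(-588725) = -1/588725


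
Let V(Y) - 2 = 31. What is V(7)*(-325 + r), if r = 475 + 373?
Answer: 17259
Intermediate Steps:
r = 848
V(Y) = 33 (V(Y) = 2 + 31 = 33)
V(7)*(-325 + r) = 33*(-325 + 848) = 33*523 = 17259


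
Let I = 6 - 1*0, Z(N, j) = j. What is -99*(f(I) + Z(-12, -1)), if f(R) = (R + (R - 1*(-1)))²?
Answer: -16632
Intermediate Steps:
I = 6 (I = 6 + 0 = 6)
f(R) = (1 + 2*R)² (f(R) = (R + (R + 1))² = (R + (1 + R))² = (1 + 2*R)²)
-99*(f(I) + Z(-12, -1)) = -99*((1 + 2*6)² - 1) = -99*((1 + 12)² - 1) = -99*(13² - 1) = -99*(169 - 1) = -99*168 = -16632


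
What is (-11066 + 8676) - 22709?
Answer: -25099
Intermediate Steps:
(-11066 + 8676) - 22709 = -2390 - 22709 = -25099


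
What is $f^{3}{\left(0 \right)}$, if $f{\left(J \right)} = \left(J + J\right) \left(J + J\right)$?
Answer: $0$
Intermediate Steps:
$f{\left(J \right)} = 4 J^{2}$ ($f{\left(J \right)} = 2 J 2 J = 4 J^{2}$)
$f^{3}{\left(0 \right)} = \left(4 \cdot 0^{2}\right)^{3} = \left(4 \cdot 0\right)^{3} = 0^{3} = 0$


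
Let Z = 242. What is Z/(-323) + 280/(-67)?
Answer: -106654/21641 ≈ -4.9283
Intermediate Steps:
Z/(-323) + 280/(-67) = 242/(-323) + 280/(-67) = 242*(-1/323) + 280*(-1/67) = -242/323 - 280/67 = -106654/21641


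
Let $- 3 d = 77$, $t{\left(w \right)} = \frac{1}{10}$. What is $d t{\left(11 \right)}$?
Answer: $- \frac{77}{30} \approx -2.5667$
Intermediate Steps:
$t{\left(w \right)} = \frac{1}{10}$
$d = - \frac{77}{3}$ ($d = \left(- \frac{1}{3}\right) 77 = - \frac{77}{3} \approx -25.667$)
$d t{\left(11 \right)} = \left(- \frac{77}{3}\right) \frac{1}{10} = - \frac{77}{30}$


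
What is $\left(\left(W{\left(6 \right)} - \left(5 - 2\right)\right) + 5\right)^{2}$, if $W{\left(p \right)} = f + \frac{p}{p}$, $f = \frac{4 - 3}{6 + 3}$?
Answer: $\frac{784}{81} \approx 9.679$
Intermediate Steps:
$f = \frac{1}{9}$ ($f = \frac{4 - 3}{9} = \left(4 - 3\right) \frac{1}{9} = 1 \cdot \frac{1}{9} = \frac{1}{9} \approx 0.11111$)
$W{\left(p \right)} = \frac{10}{9}$ ($W{\left(p \right)} = \frac{1}{9} + \frac{p}{p} = \frac{1}{9} + 1 = \frac{10}{9}$)
$\left(\left(W{\left(6 \right)} - \left(5 - 2\right)\right) + 5\right)^{2} = \left(\left(\frac{10}{9} - \left(5 - 2\right)\right) + 5\right)^{2} = \left(\left(\frac{10}{9} - 3\right) + 5\right)^{2} = \left(- \frac{17}{9} + 5\right)^{2} = \left(\frac{28}{9}\right)^{2} = \frac{784}{81}$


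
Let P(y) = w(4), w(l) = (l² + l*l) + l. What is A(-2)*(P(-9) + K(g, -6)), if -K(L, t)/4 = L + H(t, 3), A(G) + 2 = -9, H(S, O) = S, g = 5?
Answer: -440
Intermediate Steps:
A(G) = -11 (A(G) = -2 - 9 = -11)
w(l) = l + 2*l² (w(l) = (l² + l²) + l = 2*l² + l = l + 2*l²)
K(L, t) = -4*L - 4*t (K(L, t) = -4*(L + t) = -4*L - 4*t)
P(y) = 36 (P(y) = 4*(1 + 2*4) = 4*(1 + 8) = 4*9 = 36)
A(-2)*(P(-9) + K(g, -6)) = -11*(36 + (-4*5 - 4*(-6))) = -11*(36 + (-20 + 24)) = -11*(36 + 4) = -11*40 = -440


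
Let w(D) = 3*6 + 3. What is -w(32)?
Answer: -21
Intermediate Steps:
w(D) = 21 (w(D) = 18 + 3 = 21)
-w(32) = -1*21 = -21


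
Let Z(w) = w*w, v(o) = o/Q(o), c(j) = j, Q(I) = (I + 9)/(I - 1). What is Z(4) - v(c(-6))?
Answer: 2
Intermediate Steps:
Q(I) = (9 + I)/(-1 + I)
v(o) = o*(-1 + o)/(9 + o) (v(o) = o/(((9 + o)/(-1 + o))) = o*((-1 + o)/(9 + o)) = o*(-1 + o)/(9 + o))
Z(w) = w**2
Z(4) - v(c(-6)) = 4**2 - (-6)*(-1 - 6)/(9 - 6) = 16 - (-6)*(-7)/3 = 16 - 1*14 = 16 - 14 = 2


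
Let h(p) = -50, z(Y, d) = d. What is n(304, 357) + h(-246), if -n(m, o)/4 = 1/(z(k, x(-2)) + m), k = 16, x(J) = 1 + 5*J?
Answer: -14754/295 ≈ -50.014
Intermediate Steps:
n(m, o) = -4/(-9 + m) (n(m, o) = -4/((1 + 5*(-2)) + m) = -4/((1 - 10) + m) = -4/(-9 + m))
n(304, 357) + h(-246) = -4/(-9 + 304) - 50 = -4/295 - 50 = -14754/295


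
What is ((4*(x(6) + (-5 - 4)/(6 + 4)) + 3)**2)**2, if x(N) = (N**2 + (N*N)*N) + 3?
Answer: 674929691989281/625 ≈ 1.0799e+12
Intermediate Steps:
x(N) = 3 + N**2 + N**3 (x(N) = (N**2 + N**2*N) + 3 = (N**2 + N**3) + 3 = 3 + N**2 + N**3)
((4*(x(6) + (-5 - 4)/(6 + 4)) + 3)**2)**2 = ((4*((3 + 6**2 + 6**3) + (-5 - 4)/(6 + 4)) + 3)**2)**2 = ((4*((3 + 36 + 216) - 9/10) + 3)**2)**2 = ((4*(255 - 9*1/10) + 3)**2)**2 = ((4*(255 - 9/10) + 3)**2)**2 = ((4*(2541/10) + 3)**2)**2 = ((5082/5 + 3)**2)**2 = ((5097/5)**2)**2 = (25979409/25)**2 = 674929691989281/625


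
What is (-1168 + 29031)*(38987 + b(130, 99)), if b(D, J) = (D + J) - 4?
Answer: 1092563956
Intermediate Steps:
b(D, J) = -4 + D + J
(-1168 + 29031)*(38987 + b(130, 99)) = (-1168 + 29031)*(38987 + (-4 + 130 + 99)) = 27863*(38987 + 225) = 27863*39212 = 1092563956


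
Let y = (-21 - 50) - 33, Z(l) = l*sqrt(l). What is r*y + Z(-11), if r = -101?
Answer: 10504 - 11*I*sqrt(11) ≈ 10504.0 - 36.483*I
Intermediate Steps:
Z(l) = l**(3/2)
y = -104 (y = -71 - 33 = -104)
r*y + Z(-11) = -101*(-104) + (-11)**(3/2) = 10504 - 11*I*sqrt(11)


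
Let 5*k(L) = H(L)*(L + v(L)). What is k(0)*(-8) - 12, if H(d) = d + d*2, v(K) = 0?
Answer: -12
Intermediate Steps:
H(d) = 3*d (H(d) = d + 2*d = 3*d)
k(L) = 3*L**2/5 (k(L) = ((3*L)*(L + 0))/5 = ((3*L)*L)/5 = (3*L**2)/5 = 3*L**2/5)
k(0)*(-8) - 12 = ((3/5)*0**2)*(-8) - 12 = ((3/5)*0)*(-8) - 12 = 0*(-8) - 12 = 0 - 12 = -12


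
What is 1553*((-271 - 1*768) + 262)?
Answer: -1206681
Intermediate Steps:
1553*((-271 - 1*768) + 262) = 1553*((-271 - 768) + 262) = 1553*(-1039 + 262) = 1553*(-777) = -1206681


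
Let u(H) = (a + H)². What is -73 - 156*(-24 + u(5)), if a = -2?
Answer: 2267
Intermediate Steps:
u(H) = (-2 + H)²
-73 - 156*(-24 + u(5)) = -73 - 156*(-24 + (-2 + 5)²) = -73 - 156*(-24 + 3²) = -73 - 156*(-24 + 9) = -73 - 156*(-15) = -73 + 2340 = 2267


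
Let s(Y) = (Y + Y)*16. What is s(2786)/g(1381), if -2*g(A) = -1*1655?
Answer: 178304/1655 ≈ 107.74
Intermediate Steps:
g(A) = 1655/2 (g(A) = -(-1)*1655/2 = -½*(-1655) = 1655/2)
s(Y) = 32*Y (s(Y) = (2*Y)*16 = 32*Y)
s(2786)/g(1381) = (32*2786)/(1655/2) = 89152*(2/1655) = 178304/1655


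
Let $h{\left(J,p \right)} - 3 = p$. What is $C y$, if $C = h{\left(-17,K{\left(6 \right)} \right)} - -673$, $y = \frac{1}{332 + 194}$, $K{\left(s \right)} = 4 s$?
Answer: $\frac{350}{263} \approx 1.3308$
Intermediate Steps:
$y = \frac{1}{526} \approx 0.0019011$
$h{\left(J,p \right)} = 3 + p$
$C = 700$ ($C = \left(3 + 4 \cdot 6\right) - -673 = \left(3 + 24\right) + 673 = 27 + 673 = 700$)
$C y = 700 \cdot \frac{1}{526} = \frac{350}{263}$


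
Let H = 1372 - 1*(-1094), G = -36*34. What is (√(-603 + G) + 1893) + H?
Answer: 4359 + 3*I*√203 ≈ 4359.0 + 42.743*I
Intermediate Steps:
G = -1224
H = 2466 (H = 1372 + 1094 = 2466)
(√(-603 + G) + 1893) + H = (√(-603 - 1224) + 1893) + 2466 = (√(-1827) + 1893) + 2466 = (3*I*√203 + 1893) + 2466 = (1893 + 3*I*√203) + 2466 = 4359 + 3*I*√203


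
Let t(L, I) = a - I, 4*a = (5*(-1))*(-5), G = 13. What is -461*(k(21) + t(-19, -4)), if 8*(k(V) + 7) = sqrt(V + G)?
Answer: -5993/4 - 461*sqrt(34)/8 ≈ -1834.3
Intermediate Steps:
a = 25/4 (a = ((5*(-1))*(-5))/4 = (-5*(-5))/4 = (1/4)*25 = 25/4 ≈ 6.2500)
t(L, I) = 25/4 - I
k(V) = -7 + sqrt(13 + V)/8 (k(V) = -7 + sqrt(V + 13)/8 = -7 + sqrt(13 + V)/8)
-461*(k(21) + t(-19, -4)) = -461*((-7 + sqrt(13 + 21)/8) + (25/4 - 1*(-4))) = -461*((-7 + sqrt(34)/8) + (25/4 + 4)) = -461*((-7 + sqrt(34)/8) + 41/4) = -461*(13/4 + sqrt(34)/8) = -5993/4 - 461*sqrt(34)/8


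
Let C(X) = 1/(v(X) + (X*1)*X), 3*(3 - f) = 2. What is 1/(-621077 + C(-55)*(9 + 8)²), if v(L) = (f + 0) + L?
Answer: -8917/5538142742 ≈ -1.6101e-6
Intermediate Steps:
f = 7/3 (f = 3 - ⅓*2 = 3 - ⅔ = 7/3 ≈ 2.3333)
v(L) = 7/3 + L (v(L) = (7/3 + 0) + L = 7/3 + L)
C(X) = 1/(7/3 + X + X²) (C(X) = 1/((7/3 + X) + (X*1)*X) = 1/((7/3 + X) + X*X) = 1/((7/3 + X) + X²) = 1/(7/3 + X + X²))
1/(-621077 + C(-55)*(9 + 8)²) = 1/(-621077 + (3/(7 + 3*(-55) + 3*(-55)²))*(9 + 8)²) = 1/(-621077 + (3/(7 - 165 + 3*3025))*17²) = 1/(-621077 + (3/(7 - 165 + 9075))*289) = 1/(-621077 + (3/8917)*289) = 1/(-621077 + 867/8917) = 1/(-5538142742/8917) = -8917/5538142742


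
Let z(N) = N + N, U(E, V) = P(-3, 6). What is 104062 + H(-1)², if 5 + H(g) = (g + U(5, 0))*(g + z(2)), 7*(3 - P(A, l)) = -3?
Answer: 5099294/49 ≈ 1.0407e+5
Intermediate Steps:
P(A, l) = 24/7 (P(A, l) = 3 - ⅐*(-3) = 3 + 3/7 = 24/7)
U(E, V) = 24/7
z(N) = 2*N
H(g) = -5 + (4 + g)*(24/7 + g) (H(g) = -5 + (g + 24/7)*(g + 2*2) = -5 + (24/7 + g)*(g + 4) = -5 + (24/7 + g)*(4 + g) = -5 + (4 + g)*(24/7 + g))
104062 + H(-1)² = 104062 + (61/7 + (-1)² + (52/7)*(-1))² = 104062 + (61/7 + 1 - 52/7)² = 104062 + (16/7)² = 104062 + 256/49 = 5099294/49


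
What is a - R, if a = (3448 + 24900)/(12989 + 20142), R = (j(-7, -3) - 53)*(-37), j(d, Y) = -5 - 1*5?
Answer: -77200013/33131 ≈ -2330.1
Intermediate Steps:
j(d, Y) = -10 (j(d, Y) = -5 - 5 = -10)
R = 2331 (R = (-10 - 53)*(-37) = -63*(-37) = 2331)
a = 28348/33131 ≈ 0.85563
a - R = 28348/33131 - 1*2331 = 28348/33131 - 2331 = -77200013/33131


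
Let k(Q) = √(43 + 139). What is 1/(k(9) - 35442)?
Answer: -17721/628067591 - √182/1256135182 ≈ -2.8226e-5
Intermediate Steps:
k(Q) = √182
1/(k(9) - 35442) = 1/(√182 - 35442) = 1/(-35442 + √182)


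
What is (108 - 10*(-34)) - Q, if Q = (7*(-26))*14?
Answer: 2996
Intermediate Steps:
Q = -2548 (Q = -182*14 = -2548)
(108 - 10*(-34)) - Q = (108 - 10*(-34)) - 1*(-2548) = (108 + 340) + 2548 = 448 + 2548 = 2996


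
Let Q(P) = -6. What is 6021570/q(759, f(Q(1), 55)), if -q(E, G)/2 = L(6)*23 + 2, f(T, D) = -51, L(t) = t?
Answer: -602157/28 ≈ -21506.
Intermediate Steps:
q(E, G) = -280 (q(E, G) = -2*(6*23 + 2) = -2*(138 + 2) = -2*140 = -280)
6021570/q(759, f(Q(1), 55)) = 6021570/(-280) = 6021570*(-1/280) = -602157/28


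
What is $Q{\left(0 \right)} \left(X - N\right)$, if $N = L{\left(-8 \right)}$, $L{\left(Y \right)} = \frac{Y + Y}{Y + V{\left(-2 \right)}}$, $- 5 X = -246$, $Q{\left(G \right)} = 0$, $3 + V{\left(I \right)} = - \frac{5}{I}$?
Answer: $0$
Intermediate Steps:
$V{\left(I \right)} = -3 - \frac{5}{I}$
$X = \frac{246}{5}$ ($X = \left(- \frac{1}{5}\right) \left(-246\right) = \frac{246}{5} \approx 49.2$)
$L{\left(Y \right)} = \frac{2 Y}{- \frac{1}{2} + Y}$ ($L{\left(Y \right)} = \frac{Y + Y}{Y - \left(3 + \frac{5}{-2}\right)} = \frac{2 Y}{Y - \frac{1}{2}} = \frac{2 Y}{- \frac{1}{2} + Y}$)
$N = \frac{32}{17}$ ($N = 4 \left(-8\right) \frac{1}{-1 + 2 \left(-8\right)} = 4 \left(-8\right) \frac{1}{-1 - 16} = 4 \left(-8\right) \frac{1}{-17} = 4 \left(-8\right) \left(- \frac{1}{17}\right) = \frac{32}{17} \approx 1.8824$)
$Q{\left(0 \right)} \left(X - N\right) = 0 \left(\frac{246}{5} - \frac{32}{17}\right) = 0 \cdot \frac{4022}{85} = 0$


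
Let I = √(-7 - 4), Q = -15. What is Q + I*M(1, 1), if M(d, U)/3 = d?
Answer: -15 + 3*I*√11 ≈ -15.0 + 9.9499*I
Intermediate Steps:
M(d, U) = 3*d
I = I*√11 (I = √(-11) = I*√11 ≈ 3.3166*I)
Q + I*M(1, 1) = -15 + (I*√11)*(3*1) = -15 + (I*√11)*3 = -15 + 3*I*√11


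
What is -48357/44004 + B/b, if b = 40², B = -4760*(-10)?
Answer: 210127/7334 ≈ 28.651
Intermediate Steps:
B = 47600
b = 1600
-48357/44004 + B/b = -48357/44004 + 47600/1600 = -48357*1/44004 + 47600*(1/1600) = -16119/14668 + 119/4 = 210127/7334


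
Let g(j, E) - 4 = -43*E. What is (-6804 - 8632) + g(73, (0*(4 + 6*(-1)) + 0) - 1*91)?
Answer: -11519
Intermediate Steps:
g(j, E) = 4 - 43*E
(-6804 - 8632) + g(73, (0*(4 + 6*(-1)) + 0) - 1*91) = (-6804 - 8632) + (4 - 43*((0*(4 + 6*(-1)) + 0) - 1*91)) = -15436 + (4 - 43*((0*(4 - 6) + 0) - 91)) = -15436 + (4 - 43*((0*(-2) + 0) - 91)) = -15436 + (4 - 43*((0 + 0) - 91)) = -15436 + (4 - 43*(0 - 91)) = -15436 + (4 - 43*(-91)) = -15436 + (4 + 3913) = -15436 + 3917 = -11519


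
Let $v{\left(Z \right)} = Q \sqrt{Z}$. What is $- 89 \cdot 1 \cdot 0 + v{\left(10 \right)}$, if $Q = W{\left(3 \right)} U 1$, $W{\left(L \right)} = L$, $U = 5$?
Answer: $15 \sqrt{10} \approx 47.434$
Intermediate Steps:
$Q = 15$ ($Q = 3 \cdot 5 \cdot 1 = 15 \cdot 1 = 15$)
$v{\left(Z \right)} = 15 \sqrt{Z}$
$- 89 \cdot 1 \cdot 0 + v{\left(10 \right)} = - 89 \cdot 1 \cdot 0 + 15 \sqrt{10} = \left(-89\right) 0 + 15 \sqrt{10} = 0 + 15 \sqrt{10} = 15 \sqrt{10}$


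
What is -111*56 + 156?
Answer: -6060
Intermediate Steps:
-111*56 + 156 = -6216 + 156 = -6060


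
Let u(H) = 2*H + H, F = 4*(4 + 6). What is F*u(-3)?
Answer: -360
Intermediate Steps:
F = 40 (F = 4*10 = 40)
u(H) = 3*H
F*u(-3) = 40*(3*(-3)) = 40*(-9) = -360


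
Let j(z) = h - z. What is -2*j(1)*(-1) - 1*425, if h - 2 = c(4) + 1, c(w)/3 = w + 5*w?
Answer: -277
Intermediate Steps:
c(w) = 18*w (c(w) = 3*(w + 5*w) = 3*(6*w) = 18*w)
h = 75 (h = 2 + (18*4 + 1) = 2 + (72 + 1) = 2 + 73 = 75)
j(z) = 75 - z
-2*j(1)*(-1) - 1*425 = -2*(75 - 1*1)*(-1) - 1*425 = -2*(75 - 1)*(-1) - 425 = -2*74*(-1) - 425 = -148*(-1) - 425 = 148 - 425 = -277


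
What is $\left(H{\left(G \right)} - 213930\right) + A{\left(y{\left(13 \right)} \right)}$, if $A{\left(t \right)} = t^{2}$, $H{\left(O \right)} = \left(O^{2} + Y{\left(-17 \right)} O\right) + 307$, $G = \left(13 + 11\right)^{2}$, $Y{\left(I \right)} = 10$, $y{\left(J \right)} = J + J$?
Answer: $124589$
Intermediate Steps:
$y{\left(J \right)} = 2 J$
$G = 576$ ($G = 24^{2} = 576$)
$H{\left(O \right)} = 307 + O^{2} + 10 O$ ($H{\left(O \right)} = \left(O^{2} + 10 O\right) + 307 = 307 + O^{2} + 10 O$)
$\left(H{\left(G \right)} - 213930\right) + A{\left(y{\left(13 \right)} \right)} = \left(\left(307 + 576^{2} + 10 \cdot 576\right) - 213930\right) + \left(2 \cdot 13\right)^{2} = \left(\left(307 + 331776 + 5760\right) - 213930\right) + 26^{2} = \left(337843 - 213930\right) + 676 = 123913 + 676 = 124589$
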